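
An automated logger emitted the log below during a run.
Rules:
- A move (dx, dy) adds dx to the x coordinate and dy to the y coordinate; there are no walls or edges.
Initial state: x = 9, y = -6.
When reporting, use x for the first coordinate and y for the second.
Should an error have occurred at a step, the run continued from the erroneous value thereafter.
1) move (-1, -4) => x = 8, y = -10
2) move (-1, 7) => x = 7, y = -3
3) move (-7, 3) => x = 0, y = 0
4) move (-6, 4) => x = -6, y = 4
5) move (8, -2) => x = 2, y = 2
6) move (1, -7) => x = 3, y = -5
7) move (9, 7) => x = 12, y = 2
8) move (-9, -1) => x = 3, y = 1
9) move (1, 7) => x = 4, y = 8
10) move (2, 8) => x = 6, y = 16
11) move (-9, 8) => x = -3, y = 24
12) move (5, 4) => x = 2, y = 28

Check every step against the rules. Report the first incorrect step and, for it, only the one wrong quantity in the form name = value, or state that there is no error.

Recomputing the run from the initial state:
step 1: x = 8, y = -10
step 2: x = 7, y = -3
step 3: x = 0, y = 0
step 4: x = -6, y = 4
step 5: x = 2, y = 2
step 6: x = 3, y = -5
step 7: x = 12, y = 2
step 8: x = 3, y = 1
step 9: x = 4, y = 8
step 10: x = 6, y = 16
step 11: x = -3, y = 24
step 12: x = 2, y = 28
This matches the log at every step.

no error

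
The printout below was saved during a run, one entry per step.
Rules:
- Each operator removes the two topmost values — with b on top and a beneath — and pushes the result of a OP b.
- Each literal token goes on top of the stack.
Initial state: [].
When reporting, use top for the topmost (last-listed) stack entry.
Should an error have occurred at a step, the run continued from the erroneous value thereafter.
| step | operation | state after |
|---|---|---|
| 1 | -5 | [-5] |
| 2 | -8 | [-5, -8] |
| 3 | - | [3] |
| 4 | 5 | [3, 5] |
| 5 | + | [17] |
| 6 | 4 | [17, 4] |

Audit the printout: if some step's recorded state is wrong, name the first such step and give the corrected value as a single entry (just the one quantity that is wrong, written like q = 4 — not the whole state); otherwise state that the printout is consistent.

Step 1: push -5: top = -5 — exactly as logged.
Step 2: push -8: top = -8 — exactly as logged.
Step 3: -5 - -8 = 3 — consistent with the printout.
Step 4: push 5: top = 5 — in agreement.
Step 5: 3 + 5 = 8 — not what was recorded.
Step 5 is the first one off; corrected, top = 8.

step 5, top = 8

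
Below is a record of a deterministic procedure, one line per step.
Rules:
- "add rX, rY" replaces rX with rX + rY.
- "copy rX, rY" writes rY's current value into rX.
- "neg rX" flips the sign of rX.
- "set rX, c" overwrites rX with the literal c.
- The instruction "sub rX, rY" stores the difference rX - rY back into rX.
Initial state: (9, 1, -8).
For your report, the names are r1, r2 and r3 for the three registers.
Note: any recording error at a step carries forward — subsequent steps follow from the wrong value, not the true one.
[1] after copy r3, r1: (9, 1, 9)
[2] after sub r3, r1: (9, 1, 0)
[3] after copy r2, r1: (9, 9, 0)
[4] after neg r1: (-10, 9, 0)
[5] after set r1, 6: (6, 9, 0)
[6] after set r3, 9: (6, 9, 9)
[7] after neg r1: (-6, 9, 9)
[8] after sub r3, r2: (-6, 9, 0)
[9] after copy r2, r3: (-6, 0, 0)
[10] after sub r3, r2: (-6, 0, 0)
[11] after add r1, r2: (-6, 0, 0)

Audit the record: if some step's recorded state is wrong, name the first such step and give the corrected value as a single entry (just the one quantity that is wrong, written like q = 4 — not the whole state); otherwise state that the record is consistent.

Recomputing the run from the initial state:
step 1: r1 = 9, r2 = 1, r3 = 9
step 2: r1 = 9, r2 = 1, r3 = 0
step 3: r1 = 9, r2 = 9, r3 = 0
step 4: r1 = -9, r2 = 9, r3 = 0
step 5: r1 = 6, r2 = 9, r3 = 0
step 6: r1 = 6, r2 = 9, r3 = 9
step 7: r1 = -6, r2 = 9, r3 = 9
step 8: r1 = -6, r2 = 9, r3 = 0
step 9: r1 = -6, r2 = 0, r3 = 0
step 10: r1 = -6, r2 = 0, r3 = 0
step 11: r1 = -6, r2 = 0, r3 = 0
The first disagreement with the record is at step 4, where the value should be r1 = -9.

step 4, r1 = -9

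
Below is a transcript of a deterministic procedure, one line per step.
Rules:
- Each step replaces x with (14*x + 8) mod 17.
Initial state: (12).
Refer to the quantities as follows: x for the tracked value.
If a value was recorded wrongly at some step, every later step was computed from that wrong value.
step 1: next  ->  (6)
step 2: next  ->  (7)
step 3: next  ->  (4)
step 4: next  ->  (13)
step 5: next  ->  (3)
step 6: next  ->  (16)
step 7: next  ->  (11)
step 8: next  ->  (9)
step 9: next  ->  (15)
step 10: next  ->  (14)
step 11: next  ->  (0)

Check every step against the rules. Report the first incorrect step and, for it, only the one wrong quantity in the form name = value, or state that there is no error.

step 1: x = (14*12 + 8) mod 17 = 6 -> in agreement
step 2: x = (14*6 + 8) mod 17 = 7 -> same as recorded
step 3: x = (14*7 + 8) mod 17 = 4 -> verified
step 4: x = (14*4 + 8) mod 17 = 13 -> consistent with the transcript
step 5: x = (14*13 + 8) mod 17 = 3 -> confirmed correct
step 6: x = (14*3 + 8) mod 17 = 16 -> verified
step 7: x = (14*16 + 8) mod 17 = 11 -> in agreement
step 8: x = (14*11 + 8) mod 17 = 9 -> checks out
step 9: x = (14*9 + 8) mod 17 = 15 -> verified
step 10: x = (14*15 + 8) mod 17 = 14 -> confirmed correct
step 11: x = (14*14 + 8) mod 17 = 0 -> no discrepancy
Nothing is out of place; the run is error-free.

no error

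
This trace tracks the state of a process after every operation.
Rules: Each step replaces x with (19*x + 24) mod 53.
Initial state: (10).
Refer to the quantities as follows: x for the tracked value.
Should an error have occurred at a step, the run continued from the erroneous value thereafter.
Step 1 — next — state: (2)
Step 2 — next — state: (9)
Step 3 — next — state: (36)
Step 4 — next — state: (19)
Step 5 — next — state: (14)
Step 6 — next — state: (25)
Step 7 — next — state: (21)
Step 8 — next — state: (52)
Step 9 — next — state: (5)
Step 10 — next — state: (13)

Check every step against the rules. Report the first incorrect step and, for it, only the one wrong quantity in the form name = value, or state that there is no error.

step 7, x = 22

step 1: x = (19*10 + 24) mod 53 = 2 -> agrees with the trace
step 2: x = (19*2 + 24) mod 53 = 9 -> verified
step 3: x = (19*9 + 24) mod 53 = 36 -> verified
step 4: x = (19*36 + 24) mod 53 = 19 -> verified
step 5: x = (19*19 + 24) mod 53 = 14 -> no discrepancy
step 6: x = (19*14 + 24) mod 53 = 25 -> agrees with the trace
step 7: x = (19*25 + 24) mod 53 = 22 -> a discrepancy with the trace
So the first discrepancy is step 7, where the right value is x = 22.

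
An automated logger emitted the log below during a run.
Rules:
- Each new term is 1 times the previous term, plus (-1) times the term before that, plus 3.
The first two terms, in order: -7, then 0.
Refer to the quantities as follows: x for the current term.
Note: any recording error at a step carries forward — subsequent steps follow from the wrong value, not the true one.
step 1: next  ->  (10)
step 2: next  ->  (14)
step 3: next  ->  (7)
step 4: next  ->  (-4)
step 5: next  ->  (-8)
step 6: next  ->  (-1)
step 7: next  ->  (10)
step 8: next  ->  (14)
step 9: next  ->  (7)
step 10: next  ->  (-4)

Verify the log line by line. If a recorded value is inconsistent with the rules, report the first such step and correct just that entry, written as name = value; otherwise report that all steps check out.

step 2, x = 13

Recomputing the run from the initial state:
step 1: x = 10
step 2: x = 13
step 3: x = 6
step 4: x = -4
step 5: x = -7
step 6: x = 0
step 7: x = 10
step 8: x = 13
step 9: x = 6
step 10: x = -4
The first disagreement with the log is at step 2, where the value should be x = 13.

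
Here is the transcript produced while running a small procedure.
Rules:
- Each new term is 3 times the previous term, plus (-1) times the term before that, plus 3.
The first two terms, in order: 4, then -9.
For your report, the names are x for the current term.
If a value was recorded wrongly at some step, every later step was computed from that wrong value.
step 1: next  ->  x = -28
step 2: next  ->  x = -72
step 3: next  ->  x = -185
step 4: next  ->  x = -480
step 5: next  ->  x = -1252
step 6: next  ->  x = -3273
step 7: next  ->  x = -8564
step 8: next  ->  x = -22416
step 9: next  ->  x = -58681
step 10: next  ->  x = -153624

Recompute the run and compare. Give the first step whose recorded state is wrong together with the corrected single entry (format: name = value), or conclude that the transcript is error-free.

no error

Step 1: x = 3*(-9) + (-1)*(4) + (3) = -28 — verified.
Step 2: x = 3*(-28) + (-1)*(-9) + (3) = -72 — no discrepancy.
Step 3: x = 3*(-72) + (-1)*(-28) + (3) = -185 — exactly as logged.
Step 4: x = 3*(-185) + (-1)*(-72) + (3) = -480 — agrees with the transcript.
Step 5: x = 3*(-480) + (-1)*(-185) + (3) = -1252 — in agreement.
Step 6: x = 3*(-1252) + (-1)*(-480) + (3) = -3273 — in agreement.
Step 7: x = 3*(-3273) + (-1)*(-1252) + (3) = -8564 — no discrepancy.
Step 8: x = 3*(-8564) + (-1)*(-3273) + (3) = -22416 — matches.
Step 9: x = 3*(-22416) + (-1)*(-8564) + (3) = -58681 — agrees with the transcript.
Step 10: x = 3*(-58681) + (-1)*(-22416) + (3) = -153624 — same as recorded.
The recomputation confirms every line.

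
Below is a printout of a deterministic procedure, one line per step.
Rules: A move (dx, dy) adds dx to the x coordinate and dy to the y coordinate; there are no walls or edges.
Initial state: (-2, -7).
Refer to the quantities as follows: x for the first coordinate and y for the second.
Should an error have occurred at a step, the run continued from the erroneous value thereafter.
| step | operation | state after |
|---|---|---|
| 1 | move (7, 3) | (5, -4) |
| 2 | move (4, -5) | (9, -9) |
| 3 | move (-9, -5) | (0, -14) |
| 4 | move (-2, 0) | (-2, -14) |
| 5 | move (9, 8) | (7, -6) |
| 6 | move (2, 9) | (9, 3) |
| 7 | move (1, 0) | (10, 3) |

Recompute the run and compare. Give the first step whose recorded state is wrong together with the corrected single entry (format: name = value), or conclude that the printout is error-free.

no error

Step 1: x = -2 + (7) = 5, y = -7 + (3) = -4 — checks out.
Step 2: x = 5 + (4) = 9, y = -4 + (-5) = -9 — confirmed correct.
Step 3: x = 9 + (-9) = 0, y = -9 + (-5) = -14 — no discrepancy.
Step 4: x = 0 + (-2) = -2, y = -14 + (0) = -14 — exactly as logged.
Step 5: x = -2 + (9) = 7, y = -14 + (8) = -6 — checks out.
Step 6: x = 7 + (2) = 9, y = -6 + (9) = 3 — consistent with the printout.
Step 7: x = 9 + (1) = 10, y = 3 + (0) = 3 — checks out.
All steps check out; nothing to correct.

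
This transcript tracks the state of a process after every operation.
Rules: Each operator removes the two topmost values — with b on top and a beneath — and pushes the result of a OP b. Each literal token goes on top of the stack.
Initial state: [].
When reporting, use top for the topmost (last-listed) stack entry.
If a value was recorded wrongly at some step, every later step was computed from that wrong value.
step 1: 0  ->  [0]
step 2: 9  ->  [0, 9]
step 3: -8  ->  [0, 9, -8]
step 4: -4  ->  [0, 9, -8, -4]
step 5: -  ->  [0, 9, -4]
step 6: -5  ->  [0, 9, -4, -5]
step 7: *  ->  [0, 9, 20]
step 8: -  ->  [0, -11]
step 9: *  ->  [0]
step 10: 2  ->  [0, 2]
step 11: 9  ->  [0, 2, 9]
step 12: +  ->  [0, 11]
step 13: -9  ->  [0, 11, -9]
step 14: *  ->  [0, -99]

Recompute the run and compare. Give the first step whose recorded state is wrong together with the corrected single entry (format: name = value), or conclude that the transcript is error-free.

Step 1: push 0: top = 0 — in agreement.
Step 2: push 9: top = 9 — exactly as logged.
Step 3: push -8: top = -8 — verified.
Step 4: push -4: top = -4 — matches.
Step 5: -8 - -4 = -4 — in agreement.
Step 6: push -5: top = -5 — exactly as logged.
Step 7: -4 * -5 = 20 — confirmed correct.
Step 8: 9 - 20 = -11 — verified.
Step 9: 0 * -11 = 0 — same as recorded.
Step 10: push 2: top = 2 — exactly as logged.
Step 11: push 9: top = 9 — matches.
Step 12: 2 + 9 = 11 — no discrepancy.
Step 13: push -9: top = -9 — same as recorded.
Step 14: 11 * -9 = -99 — no discrepancy.
All entries verified; no error found.

no error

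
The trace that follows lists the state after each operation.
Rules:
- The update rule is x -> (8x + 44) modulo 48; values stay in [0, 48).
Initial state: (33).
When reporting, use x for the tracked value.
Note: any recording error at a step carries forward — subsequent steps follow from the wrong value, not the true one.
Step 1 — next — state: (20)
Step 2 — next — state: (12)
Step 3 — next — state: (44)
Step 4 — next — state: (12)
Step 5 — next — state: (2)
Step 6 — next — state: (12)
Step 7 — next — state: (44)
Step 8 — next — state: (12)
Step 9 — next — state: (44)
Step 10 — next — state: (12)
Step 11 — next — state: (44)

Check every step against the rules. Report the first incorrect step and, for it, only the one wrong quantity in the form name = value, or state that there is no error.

1. x = (8*33 + 44) mod 48 = 20 (matches)
2. x = (8*20 + 44) mod 48 = 12 (consistent with the trace)
3. x = (8*12 + 44) mod 48 = 44 (in agreement)
4. x = (8*44 + 44) mod 48 = 12 (checks out)
5. x = (8*12 + 44) mod 48 = 44 (a discrepancy with the trace)
That makes step 5 the first incorrect line — x = 44 is what it should show.

step 5, x = 44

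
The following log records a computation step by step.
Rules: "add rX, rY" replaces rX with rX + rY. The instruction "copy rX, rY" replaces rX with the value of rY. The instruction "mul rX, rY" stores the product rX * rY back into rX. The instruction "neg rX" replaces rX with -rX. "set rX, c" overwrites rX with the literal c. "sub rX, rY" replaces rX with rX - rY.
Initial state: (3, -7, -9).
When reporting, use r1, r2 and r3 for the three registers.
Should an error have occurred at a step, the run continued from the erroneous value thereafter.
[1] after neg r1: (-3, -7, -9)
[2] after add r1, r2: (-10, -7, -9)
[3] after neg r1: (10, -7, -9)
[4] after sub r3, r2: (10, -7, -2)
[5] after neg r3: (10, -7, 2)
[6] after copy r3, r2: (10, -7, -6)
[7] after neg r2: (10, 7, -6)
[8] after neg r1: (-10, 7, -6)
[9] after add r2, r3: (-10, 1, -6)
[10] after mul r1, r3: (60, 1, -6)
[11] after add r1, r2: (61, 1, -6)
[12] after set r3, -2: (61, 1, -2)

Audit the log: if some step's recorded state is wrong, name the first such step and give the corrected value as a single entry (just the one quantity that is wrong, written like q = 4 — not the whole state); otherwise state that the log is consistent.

Recomputing the run from the initial state:
step 1: r1 = -3, r2 = -7, r3 = -9
step 2: r1 = -10, r2 = -7, r3 = -9
step 3: r1 = 10, r2 = -7, r3 = -9
step 4: r1 = 10, r2 = -7, r3 = -2
step 5: r1 = 10, r2 = -7, r3 = 2
step 6: r1 = 10, r2 = -7, r3 = -7
step 7: r1 = 10, r2 = 7, r3 = -7
step 8: r1 = -10, r2 = 7, r3 = -7
step 9: r1 = -10, r2 = 0, r3 = -7
step 10: r1 = 70, r2 = 0, r3 = -7
step 11: r1 = 70, r2 = 0, r3 = -7
step 12: r1 = 70, r2 = 0, r3 = -2
The first disagreement with the log is at step 6, where the value should be r3 = -7.

step 6, r3 = -7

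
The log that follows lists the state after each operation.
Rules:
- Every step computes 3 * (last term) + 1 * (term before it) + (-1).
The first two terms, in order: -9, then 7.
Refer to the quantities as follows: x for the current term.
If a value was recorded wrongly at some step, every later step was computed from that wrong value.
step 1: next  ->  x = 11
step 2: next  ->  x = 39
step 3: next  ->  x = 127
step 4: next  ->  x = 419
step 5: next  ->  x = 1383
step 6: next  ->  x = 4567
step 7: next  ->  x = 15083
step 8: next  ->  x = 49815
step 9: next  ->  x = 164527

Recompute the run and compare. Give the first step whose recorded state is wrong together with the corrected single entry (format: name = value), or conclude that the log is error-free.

Recomputing the run from the initial state:
step 1: x = 11
step 2: x = 39
step 3: x = 127
step 4: x = 419
step 5: x = 1383
step 6: x = 4567
step 7: x = 15083
step 8: x = 49815
step 9: x = 164527
This matches the log at every step.

no error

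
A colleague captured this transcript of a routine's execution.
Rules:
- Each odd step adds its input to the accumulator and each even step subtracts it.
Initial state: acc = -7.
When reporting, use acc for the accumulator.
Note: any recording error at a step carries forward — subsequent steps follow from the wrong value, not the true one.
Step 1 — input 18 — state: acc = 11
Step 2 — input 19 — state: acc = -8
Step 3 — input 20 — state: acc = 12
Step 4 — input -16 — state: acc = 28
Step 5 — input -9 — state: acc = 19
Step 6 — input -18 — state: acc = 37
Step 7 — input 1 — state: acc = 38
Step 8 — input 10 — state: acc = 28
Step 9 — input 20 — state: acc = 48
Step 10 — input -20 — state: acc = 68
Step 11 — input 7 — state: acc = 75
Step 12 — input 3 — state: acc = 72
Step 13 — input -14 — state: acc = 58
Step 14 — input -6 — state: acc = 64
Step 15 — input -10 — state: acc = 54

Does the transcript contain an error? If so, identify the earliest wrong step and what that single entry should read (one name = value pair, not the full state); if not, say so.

no error

Recomputing the run from the initial state:
step 1: acc = 11
step 2: acc = -8
step 3: acc = 12
step 4: acc = 28
step 5: acc = 19
step 6: acc = 37
step 7: acc = 38
step 8: acc = 28
step 9: acc = 48
step 10: acc = 68
step 11: acc = 75
step 12: acc = 72
step 13: acc = 58
step 14: acc = 64
step 15: acc = 54
This matches the transcript at every step.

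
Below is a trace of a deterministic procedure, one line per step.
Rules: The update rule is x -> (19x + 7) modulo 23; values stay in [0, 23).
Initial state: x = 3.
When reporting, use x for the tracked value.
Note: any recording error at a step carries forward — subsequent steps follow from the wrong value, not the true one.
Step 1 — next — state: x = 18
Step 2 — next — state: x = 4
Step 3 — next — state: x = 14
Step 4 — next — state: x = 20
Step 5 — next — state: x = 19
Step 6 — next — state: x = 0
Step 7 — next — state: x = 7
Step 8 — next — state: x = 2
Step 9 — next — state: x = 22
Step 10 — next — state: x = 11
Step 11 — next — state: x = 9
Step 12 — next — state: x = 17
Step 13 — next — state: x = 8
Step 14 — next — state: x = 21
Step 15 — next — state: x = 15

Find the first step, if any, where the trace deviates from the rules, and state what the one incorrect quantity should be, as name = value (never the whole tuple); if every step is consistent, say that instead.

1. x = (19*3 + 7) mod 23 = 18 (same as recorded)
2. x = (19*18 + 7) mod 23 = 4 (consistent with the trace)
3. x = (19*4 + 7) mod 23 = 14 (same as recorded)
4. x = (19*14 + 7) mod 23 = 20 (agrees with the trace)
5. x = (19*20 + 7) mod 23 = 19 (consistent with the trace)
6. x = (19*19 + 7) mod 23 = 0 (same as recorded)
7. x = (19*0 + 7) mod 23 = 7 (matches)
8. x = (19*7 + 7) mod 23 = 2 (same as recorded)
9. x = (19*2 + 7) mod 23 = 22 (consistent with the trace)
10. x = (19*22 + 7) mod 23 = 11 (same as recorded)
11. x = (19*11 + 7) mod 23 = 9 (same as recorded)
12. x = (19*9 + 7) mod 23 = 17 (checks out)
13. x = (19*17 + 7) mod 23 = 8 (confirmed correct)
14. x = (19*8 + 7) mod 23 = 21 (exactly as logged)
15. x = (19*21 + 7) mod 23 = 15 (same as recorded)
The recomputation confirms every line.

no error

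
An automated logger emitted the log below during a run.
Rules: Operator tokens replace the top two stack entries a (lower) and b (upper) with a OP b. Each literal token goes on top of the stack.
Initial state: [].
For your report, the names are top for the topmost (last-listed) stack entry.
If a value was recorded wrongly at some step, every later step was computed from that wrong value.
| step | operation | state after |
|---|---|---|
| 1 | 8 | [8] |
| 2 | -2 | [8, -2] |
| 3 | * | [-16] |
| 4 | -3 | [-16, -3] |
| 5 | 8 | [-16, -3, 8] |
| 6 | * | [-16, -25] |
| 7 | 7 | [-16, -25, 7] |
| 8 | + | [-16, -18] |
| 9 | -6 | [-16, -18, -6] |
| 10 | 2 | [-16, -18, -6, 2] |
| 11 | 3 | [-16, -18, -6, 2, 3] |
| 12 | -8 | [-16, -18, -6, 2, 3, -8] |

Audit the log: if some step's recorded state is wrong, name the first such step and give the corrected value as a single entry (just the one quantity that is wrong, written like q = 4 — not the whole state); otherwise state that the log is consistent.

Recomputing the run from the initial state:
step 1: [8]
step 2: [8, -2]
step 3: [-16]
step 4: [-16, -3]
step 5: [-16, -3, 8]
step 6: [-16, -24]
step 7: [-16, -24, 7]
step 8: [-16, -17]
step 9: [-16, -17, -6]
step 10: [-16, -17, -6, 2]
step 11: [-16, -17, -6, 2, 3]
step 12: [-16, -17, -6, 2, 3, -8]
The first disagreement with the log is at step 6, where the value should be top = -24.

step 6, top = -24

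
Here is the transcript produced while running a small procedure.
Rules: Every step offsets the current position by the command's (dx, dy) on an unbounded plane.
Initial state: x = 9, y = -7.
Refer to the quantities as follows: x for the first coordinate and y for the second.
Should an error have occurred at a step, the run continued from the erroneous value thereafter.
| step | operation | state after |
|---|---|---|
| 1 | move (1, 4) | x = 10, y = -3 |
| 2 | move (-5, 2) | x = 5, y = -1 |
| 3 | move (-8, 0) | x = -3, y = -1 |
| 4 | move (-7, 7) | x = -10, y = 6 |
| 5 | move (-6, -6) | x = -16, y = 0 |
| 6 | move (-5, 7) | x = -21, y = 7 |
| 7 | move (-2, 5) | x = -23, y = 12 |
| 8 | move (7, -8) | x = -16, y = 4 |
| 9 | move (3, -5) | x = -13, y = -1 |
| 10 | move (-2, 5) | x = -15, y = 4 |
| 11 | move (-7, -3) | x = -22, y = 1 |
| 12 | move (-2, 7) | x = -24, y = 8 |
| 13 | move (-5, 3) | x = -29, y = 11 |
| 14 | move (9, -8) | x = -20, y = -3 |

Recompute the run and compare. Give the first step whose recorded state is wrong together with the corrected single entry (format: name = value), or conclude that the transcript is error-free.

1. x = 9 + (1) = 10, y = -7 + (4) = -3 (same as recorded)
2. x = 10 + (-5) = 5, y = -3 + (2) = -1 (in agreement)
3. x = 5 + (-8) = -3, y = -1 + (0) = -1 (confirmed correct)
4. x = -3 + (-7) = -10, y = -1 + (7) = 6 (verified)
5. x = -10 + (-6) = -16, y = 6 + (-6) = 0 (exactly as logged)
6. x = -16 + (-5) = -21, y = 0 + (7) = 7 (same as recorded)
7. x = -21 + (-2) = -23, y = 7 + (5) = 12 (agrees with the transcript)
8. x = -23 + (7) = -16, y = 12 + (-8) = 4 (checks out)
9. x = -16 + (3) = -13, y = 4 + (-5) = -1 (agrees with the transcript)
10. x = -13 + (-2) = -15, y = -1 + (5) = 4 (checks out)
11. x = -15 + (-7) = -22, y = 4 + (-3) = 1 (matches)
12. x = -22 + (-2) = -24, y = 1 + (7) = 8 (confirmed correct)
13. x = -24 + (-5) = -29, y = 8 + (3) = 11 (agrees with the transcript)
14. x = -29 + (9) = -20, y = 11 + (-8) = 3 (this is not what the transcript shows)
First deviation found at step 14; the corrected entry is y = 3.

step 14, y = 3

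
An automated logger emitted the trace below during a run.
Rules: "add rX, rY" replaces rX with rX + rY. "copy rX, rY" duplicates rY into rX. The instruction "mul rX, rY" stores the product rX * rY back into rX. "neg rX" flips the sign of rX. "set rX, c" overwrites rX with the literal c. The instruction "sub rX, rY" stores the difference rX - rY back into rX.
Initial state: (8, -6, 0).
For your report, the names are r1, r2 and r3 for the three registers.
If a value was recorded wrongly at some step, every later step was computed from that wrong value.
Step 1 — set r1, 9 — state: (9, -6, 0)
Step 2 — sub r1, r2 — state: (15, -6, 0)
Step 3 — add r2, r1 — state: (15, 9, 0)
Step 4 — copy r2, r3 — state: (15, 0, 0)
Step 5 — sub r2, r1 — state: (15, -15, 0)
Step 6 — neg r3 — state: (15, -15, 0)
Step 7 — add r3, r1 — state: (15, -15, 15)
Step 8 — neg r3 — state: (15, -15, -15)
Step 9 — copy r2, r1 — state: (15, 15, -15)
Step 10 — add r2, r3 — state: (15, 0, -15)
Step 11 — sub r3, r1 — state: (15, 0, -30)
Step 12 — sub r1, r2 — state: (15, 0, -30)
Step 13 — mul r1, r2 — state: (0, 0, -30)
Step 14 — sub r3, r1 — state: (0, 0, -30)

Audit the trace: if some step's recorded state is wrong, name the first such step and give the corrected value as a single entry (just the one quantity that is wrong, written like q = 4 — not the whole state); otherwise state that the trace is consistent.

Step 1: r1 = 9 — confirmed correct.
Step 2: r1 = 9 - -6 = 15 — same as recorded.
Step 3: r2 = -6 + 15 = 9 — checks out.
Step 4: r2 = 0 — checks out.
Step 5: r2 = 0 - 15 = -15 — checks out.
Step 6: r3 = -(0) = 0 — in agreement.
Step 7: r3 = 0 + 15 = 15 — checks out.
Step 8: r3 = -(15) = -15 — checks out.
Step 9: r2 = 15 — checks out.
Step 10: r2 = 15 + -15 = 0 — verified.
Step 11: r3 = -15 - 15 = -30 — no discrepancy.
Step 12: r1 = 15 - 0 = 15 — consistent with the trace.
Step 13: r1 = 15 * 0 = 0 — exactly as logged.
Step 14: r3 = -30 - 0 = -30 — matches.
All steps check out; nothing to correct.

no error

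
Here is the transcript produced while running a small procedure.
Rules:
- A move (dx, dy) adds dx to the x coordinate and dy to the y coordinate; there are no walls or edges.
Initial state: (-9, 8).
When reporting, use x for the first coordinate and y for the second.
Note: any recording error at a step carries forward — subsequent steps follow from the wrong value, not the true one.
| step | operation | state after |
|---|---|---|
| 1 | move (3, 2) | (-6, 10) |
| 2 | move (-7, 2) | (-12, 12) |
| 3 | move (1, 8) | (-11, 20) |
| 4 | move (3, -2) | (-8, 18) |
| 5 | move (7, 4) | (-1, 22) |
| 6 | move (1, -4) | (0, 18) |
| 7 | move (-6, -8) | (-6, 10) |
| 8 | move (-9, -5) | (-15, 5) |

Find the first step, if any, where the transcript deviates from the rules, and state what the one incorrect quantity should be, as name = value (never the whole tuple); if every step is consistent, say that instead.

Step 1: x = -9 + (3) = -6, y = 8 + (2) = 10 — same as recorded.
Step 2: x = -6 + (-7) = -13, y = 10 + (2) = 12 — the transcript disagrees here.
That makes step 2 the first incorrect line — x = -13 is what it should show.

step 2, x = -13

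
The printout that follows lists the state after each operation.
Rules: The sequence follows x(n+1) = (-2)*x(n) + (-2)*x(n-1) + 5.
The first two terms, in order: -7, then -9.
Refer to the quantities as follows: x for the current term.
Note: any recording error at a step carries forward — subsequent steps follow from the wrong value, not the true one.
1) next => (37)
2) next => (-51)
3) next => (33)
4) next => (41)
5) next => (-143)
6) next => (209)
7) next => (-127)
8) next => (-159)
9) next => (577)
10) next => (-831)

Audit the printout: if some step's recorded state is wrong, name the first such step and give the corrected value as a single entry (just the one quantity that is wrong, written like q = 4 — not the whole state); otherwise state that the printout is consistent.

no error

1. x = -2*(-9) + (-2)*(-7) + (5) = 37 (checks out)
2. x = -2*(37) + (-2)*(-9) + (5) = -51 (exactly as logged)
3. x = -2*(-51) + (-2)*(37) + (5) = 33 (exactly as logged)
4. x = -2*(33) + (-2)*(-51) + (5) = 41 (verified)
5. x = -2*(41) + (-2)*(33) + (5) = -143 (agrees with the printout)
6. x = -2*(-143) + (-2)*(41) + (5) = 209 (in agreement)
7. x = -2*(209) + (-2)*(-143) + (5) = -127 (no discrepancy)
8. x = -2*(-127) + (-2)*(209) + (5) = -159 (agrees with the printout)
9. x = -2*(-159) + (-2)*(-127) + (5) = 577 (in agreement)
10. x = -2*(577) + (-2)*(-159) + (5) = -831 (exactly as logged)
All steps check out; nothing to correct.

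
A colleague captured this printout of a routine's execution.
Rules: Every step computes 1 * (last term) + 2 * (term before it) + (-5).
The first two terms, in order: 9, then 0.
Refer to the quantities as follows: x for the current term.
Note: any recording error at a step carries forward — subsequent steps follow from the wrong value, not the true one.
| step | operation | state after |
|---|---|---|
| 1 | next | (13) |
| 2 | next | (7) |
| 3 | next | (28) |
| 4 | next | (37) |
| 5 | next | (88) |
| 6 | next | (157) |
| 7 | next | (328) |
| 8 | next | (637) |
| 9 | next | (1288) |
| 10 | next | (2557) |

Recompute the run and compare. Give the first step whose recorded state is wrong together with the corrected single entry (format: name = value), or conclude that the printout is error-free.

step 2, x = 8

step 1: x = 1*(0) + (2)*(9) + (-5) = 13 -> matches
step 2: x = 1*(13) + (2)*(0) + (-5) = 8 -> not what was recorded
The earliest wrong entry is at step 2: it should read x = 8.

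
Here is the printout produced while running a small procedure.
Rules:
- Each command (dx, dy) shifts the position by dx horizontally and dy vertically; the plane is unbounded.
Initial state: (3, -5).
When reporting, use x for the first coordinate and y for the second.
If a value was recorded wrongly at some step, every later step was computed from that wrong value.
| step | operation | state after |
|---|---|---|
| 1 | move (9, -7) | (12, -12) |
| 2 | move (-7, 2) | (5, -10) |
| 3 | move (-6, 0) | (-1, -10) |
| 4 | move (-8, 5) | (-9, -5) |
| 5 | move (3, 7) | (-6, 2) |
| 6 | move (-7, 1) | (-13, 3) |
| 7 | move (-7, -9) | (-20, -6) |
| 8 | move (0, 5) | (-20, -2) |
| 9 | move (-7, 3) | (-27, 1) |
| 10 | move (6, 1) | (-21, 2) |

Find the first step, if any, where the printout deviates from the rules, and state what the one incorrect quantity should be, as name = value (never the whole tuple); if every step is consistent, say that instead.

step 8, y = -1

Recomputing the run from the initial state:
step 1: x = 12, y = -12
step 2: x = 5, y = -10
step 3: x = -1, y = -10
step 4: x = -9, y = -5
step 5: x = -6, y = 2
step 6: x = -13, y = 3
step 7: x = -20, y = -6
step 8: x = -20, y = -1
step 9: x = -27, y = 2
step 10: x = -21, y = 3
The first disagreement with the printout is at step 8, where the value should be y = -1.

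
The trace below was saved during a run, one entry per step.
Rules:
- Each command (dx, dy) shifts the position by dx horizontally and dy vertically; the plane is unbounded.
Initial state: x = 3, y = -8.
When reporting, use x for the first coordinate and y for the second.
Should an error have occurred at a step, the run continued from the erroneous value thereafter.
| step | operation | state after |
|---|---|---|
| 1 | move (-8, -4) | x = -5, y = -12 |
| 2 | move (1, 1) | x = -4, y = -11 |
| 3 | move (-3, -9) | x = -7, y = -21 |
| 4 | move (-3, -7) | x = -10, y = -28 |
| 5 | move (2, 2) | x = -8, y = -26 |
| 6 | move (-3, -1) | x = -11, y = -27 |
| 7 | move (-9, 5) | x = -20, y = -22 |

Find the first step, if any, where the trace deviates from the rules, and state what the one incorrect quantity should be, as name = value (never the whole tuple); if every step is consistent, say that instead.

Recomputing the run from the initial state:
step 1: x = -5, y = -12
step 2: x = -4, y = -11
step 3: x = -7, y = -20
step 4: x = -10, y = -27
step 5: x = -8, y = -25
step 6: x = -11, y = -26
step 7: x = -20, y = -21
The first disagreement with the trace is at step 3, where the value should be y = -20.

step 3, y = -20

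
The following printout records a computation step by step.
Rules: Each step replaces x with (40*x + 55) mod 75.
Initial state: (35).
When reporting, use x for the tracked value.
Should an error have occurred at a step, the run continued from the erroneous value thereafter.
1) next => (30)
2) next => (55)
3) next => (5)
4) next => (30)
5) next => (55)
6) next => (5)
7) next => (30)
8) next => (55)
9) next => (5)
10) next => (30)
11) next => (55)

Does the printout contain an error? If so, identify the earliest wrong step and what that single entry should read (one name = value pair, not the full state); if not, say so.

Recomputing the run from the initial state:
step 1: x = 30
step 2: x = 55
step 3: x = 5
step 4: x = 30
step 5: x = 55
step 6: x = 5
step 7: x = 30
step 8: x = 55
step 9: x = 5
step 10: x = 30
step 11: x = 55
This matches the printout at every step.

no error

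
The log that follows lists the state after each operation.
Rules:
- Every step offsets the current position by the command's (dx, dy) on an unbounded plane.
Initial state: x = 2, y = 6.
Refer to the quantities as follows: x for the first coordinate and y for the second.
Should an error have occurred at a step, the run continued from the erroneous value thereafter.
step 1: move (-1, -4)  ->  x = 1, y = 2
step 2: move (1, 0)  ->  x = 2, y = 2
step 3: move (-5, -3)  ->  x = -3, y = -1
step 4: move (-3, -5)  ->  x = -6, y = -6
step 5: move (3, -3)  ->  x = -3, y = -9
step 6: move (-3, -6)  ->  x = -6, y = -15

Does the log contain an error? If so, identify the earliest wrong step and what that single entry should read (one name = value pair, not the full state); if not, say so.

no error

Recomputing the run from the initial state:
step 1: x = 1, y = 2
step 2: x = 2, y = 2
step 3: x = -3, y = -1
step 4: x = -6, y = -6
step 5: x = -3, y = -9
step 6: x = -6, y = -15
This matches the log at every step.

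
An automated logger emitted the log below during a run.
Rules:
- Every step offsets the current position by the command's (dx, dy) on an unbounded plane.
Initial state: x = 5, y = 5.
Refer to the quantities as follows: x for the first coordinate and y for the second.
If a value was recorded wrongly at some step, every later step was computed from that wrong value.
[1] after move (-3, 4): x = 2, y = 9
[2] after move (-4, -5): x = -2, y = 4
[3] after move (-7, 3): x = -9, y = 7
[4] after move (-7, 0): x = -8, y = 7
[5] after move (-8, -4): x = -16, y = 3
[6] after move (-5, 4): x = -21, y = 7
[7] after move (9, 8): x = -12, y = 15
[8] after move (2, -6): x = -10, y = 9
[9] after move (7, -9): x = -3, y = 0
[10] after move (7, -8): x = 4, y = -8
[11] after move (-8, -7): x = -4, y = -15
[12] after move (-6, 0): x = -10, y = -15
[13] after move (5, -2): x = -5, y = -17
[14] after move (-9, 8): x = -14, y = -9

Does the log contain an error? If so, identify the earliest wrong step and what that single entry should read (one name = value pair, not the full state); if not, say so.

step 4, x = -16

Recomputing the run from the initial state:
step 1: x = 2, y = 9
step 2: x = -2, y = 4
step 3: x = -9, y = 7
step 4: x = -16, y = 7
step 5: x = -24, y = 3
step 6: x = -29, y = 7
step 7: x = -20, y = 15
step 8: x = -18, y = 9
step 9: x = -11, y = 0
step 10: x = -4, y = -8
step 11: x = -12, y = -15
step 12: x = -18, y = -15
step 13: x = -13, y = -17
step 14: x = -22, y = -9
The first disagreement with the log is at step 4, where the value should be x = -16.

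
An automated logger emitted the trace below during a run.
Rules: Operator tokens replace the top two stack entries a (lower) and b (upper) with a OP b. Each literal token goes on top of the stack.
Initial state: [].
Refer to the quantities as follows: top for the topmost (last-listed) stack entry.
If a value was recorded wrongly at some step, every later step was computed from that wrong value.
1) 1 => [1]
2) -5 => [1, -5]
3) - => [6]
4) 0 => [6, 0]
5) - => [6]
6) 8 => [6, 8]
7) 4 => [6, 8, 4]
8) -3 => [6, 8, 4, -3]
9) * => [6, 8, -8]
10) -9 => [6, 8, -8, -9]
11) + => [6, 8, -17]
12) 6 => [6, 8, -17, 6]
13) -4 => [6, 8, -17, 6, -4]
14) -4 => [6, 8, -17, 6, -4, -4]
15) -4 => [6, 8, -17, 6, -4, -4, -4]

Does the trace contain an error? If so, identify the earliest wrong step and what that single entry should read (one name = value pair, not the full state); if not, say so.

step 9, top = -12

Recomputing the run from the initial state:
step 1: [1]
step 2: [1, -5]
step 3: [6]
step 4: [6, 0]
step 5: [6]
step 6: [6, 8]
step 7: [6, 8, 4]
step 8: [6, 8, 4, -3]
step 9: [6, 8, -12]
step 10: [6, 8, -12, -9]
step 11: [6, 8, -21]
step 12: [6, 8, -21, 6]
step 13: [6, 8, -21, 6, -4]
step 14: [6, 8, -21, 6, -4, -4]
step 15: [6, 8, -21, 6, -4, -4, -4]
The first disagreement with the trace is at step 9, where the value should be top = -12.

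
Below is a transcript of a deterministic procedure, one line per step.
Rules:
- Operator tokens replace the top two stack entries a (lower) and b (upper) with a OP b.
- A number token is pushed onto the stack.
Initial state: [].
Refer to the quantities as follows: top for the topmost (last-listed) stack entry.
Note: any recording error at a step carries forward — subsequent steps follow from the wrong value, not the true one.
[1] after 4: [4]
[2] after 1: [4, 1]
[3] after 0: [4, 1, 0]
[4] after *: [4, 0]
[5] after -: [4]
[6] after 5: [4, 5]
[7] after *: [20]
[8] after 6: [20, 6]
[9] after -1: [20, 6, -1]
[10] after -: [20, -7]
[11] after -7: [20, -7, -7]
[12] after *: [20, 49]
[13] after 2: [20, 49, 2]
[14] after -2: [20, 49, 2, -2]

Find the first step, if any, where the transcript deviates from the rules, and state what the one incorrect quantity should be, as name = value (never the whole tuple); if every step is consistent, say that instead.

step 10, top = 7

Recomputing the run from the initial state:
step 1: [4]
step 2: [4, 1]
step 3: [4, 1, 0]
step 4: [4, 0]
step 5: [4]
step 6: [4, 5]
step 7: [20]
step 8: [20, 6]
step 9: [20, 6, -1]
step 10: [20, 7]
step 11: [20, 7, -7]
step 12: [20, -49]
step 13: [20, -49, 2]
step 14: [20, -49, 2, -2]
The first disagreement with the transcript is at step 10, where the value should be top = 7.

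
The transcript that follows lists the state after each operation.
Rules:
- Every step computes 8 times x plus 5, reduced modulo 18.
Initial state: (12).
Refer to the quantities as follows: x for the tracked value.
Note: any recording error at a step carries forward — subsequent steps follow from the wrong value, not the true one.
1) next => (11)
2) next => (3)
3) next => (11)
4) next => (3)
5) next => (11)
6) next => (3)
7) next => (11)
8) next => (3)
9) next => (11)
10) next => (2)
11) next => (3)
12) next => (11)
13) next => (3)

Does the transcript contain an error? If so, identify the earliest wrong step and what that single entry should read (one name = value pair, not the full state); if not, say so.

step 10, x = 3

1. x = (8*12 + 5) mod 18 = 11 (matches)
2. x = (8*11 + 5) mod 18 = 3 (exactly as logged)
3. x = (8*3 + 5) mod 18 = 11 (verified)
4. x = (8*11 + 5) mod 18 = 3 (same as recorded)
5. x = (8*3 + 5) mod 18 = 11 (same as recorded)
6. x = (8*11 + 5) mod 18 = 3 (confirmed correct)
7. x = (8*3 + 5) mod 18 = 11 (consistent with the transcript)
8. x = (8*11 + 5) mod 18 = 3 (confirmed correct)
9. x = (8*3 + 5) mod 18 = 11 (in agreement)
10. x = (8*11 + 5) mod 18 = 3 (not what was recorded)
First deviation found at step 10; the corrected entry is x = 3.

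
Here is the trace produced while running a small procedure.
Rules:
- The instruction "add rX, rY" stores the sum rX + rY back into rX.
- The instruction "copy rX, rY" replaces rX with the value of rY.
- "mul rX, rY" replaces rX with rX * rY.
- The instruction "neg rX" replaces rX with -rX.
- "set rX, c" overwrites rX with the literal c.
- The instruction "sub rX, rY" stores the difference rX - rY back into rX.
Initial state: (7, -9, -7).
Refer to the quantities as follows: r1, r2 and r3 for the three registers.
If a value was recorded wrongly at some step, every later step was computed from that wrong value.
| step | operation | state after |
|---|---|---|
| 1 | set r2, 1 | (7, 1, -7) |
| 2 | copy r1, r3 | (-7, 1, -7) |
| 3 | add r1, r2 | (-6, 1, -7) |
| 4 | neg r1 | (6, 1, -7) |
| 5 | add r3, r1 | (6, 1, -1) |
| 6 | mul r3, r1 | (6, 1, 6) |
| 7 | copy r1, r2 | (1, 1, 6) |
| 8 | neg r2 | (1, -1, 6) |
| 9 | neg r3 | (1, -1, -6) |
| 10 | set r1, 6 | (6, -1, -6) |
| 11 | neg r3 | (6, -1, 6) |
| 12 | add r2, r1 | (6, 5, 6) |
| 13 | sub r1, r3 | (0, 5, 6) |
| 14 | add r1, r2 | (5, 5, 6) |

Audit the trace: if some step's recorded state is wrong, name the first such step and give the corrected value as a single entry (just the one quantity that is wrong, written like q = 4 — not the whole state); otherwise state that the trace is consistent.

1. r2 = 1 (exactly as logged)
2. r1 = -7 (verified)
3. r1 = -7 + 1 = -6 (matches)
4. r1 = -(-6) = 6 (no discrepancy)
5. r3 = -7 + 6 = -1 (no discrepancy)
6. r3 = -1 * 6 = -6 (the recorded entry deviates here)
First incorrect step: 6; the correct value is r3 = -6.

step 6, r3 = -6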